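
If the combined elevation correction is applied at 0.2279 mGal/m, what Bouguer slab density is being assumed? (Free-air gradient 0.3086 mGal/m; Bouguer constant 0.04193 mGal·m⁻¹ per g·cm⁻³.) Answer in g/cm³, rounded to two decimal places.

1.92

0.2279 = 0.3086 − 0.04193 × ρ
ρ = (0.3086 − 0.2279) / 0.04193 = 1.92 g/cm³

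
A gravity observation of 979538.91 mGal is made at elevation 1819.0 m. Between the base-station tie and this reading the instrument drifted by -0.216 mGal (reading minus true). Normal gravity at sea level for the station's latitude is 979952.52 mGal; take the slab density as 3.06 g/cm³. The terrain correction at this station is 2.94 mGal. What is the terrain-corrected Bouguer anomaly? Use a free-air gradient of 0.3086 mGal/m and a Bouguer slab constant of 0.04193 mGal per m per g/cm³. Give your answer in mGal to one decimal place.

Drift-corrected reading = 979538.91 − (-0.216) = 979539.126 mGal
Free-air correction = 0.3086 × 1819.0 = 561.34 mGal
Free-air anomaly = 979539.126 − 979952.52 + (561.34) = 147.946 mGal
Bouguer slab correction = 0.04193 × 3.06 × 1819.0 = 233.39 mGal
Simple Bouguer anomaly = 147.946 − (233.39) = -85.444 mGal
Complete Bouguer anomaly = -85.444 + 2.94 = -82.504 mGal

-82.5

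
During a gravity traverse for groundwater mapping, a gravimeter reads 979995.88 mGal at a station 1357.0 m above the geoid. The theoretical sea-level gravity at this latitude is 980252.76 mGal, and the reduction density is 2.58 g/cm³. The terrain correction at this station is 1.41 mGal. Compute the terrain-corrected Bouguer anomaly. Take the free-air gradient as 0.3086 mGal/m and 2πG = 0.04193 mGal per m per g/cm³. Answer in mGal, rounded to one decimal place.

Free-air correction = 0.3086 × 1357.0 = 418.77 mGal
Free-air anomaly = 979995.88 − 980252.76 + (418.77) = 161.89 mGal
Bouguer slab correction = 0.04193 × 2.58 × 1357.0 = 146.80 mGal
Simple Bouguer anomaly = 161.89 − (146.80) = 15.09 mGal
Complete Bouguer anomaly = 15.09 + 1.41 = 16.50 mGal

16.5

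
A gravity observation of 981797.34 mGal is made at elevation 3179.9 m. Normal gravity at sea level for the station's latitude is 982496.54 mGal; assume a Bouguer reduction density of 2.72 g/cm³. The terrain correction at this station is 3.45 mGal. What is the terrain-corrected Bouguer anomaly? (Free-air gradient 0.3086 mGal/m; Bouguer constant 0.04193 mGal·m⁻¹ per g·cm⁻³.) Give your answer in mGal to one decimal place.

Free-air correction = 0.3086 × 3179.9 = 981.32 mGal
Free-air anomaly = 981797.34 − 982496.54 + (981.32) = 282.12 mGal
Bouguer slab correction = 0.04193 × 2.72 × 3179.9 = 362.67 mGal
Simple Bouguer anomaly = 282.12 − (362.67) = -80.55 mGal
Complete Bouguer anomaly = -80.55 + 3.45 = -77.10 mGal

-77.1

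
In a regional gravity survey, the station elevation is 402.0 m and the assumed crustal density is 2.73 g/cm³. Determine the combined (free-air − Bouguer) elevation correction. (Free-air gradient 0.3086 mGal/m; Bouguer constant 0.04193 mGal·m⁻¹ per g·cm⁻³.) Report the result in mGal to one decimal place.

78.0

Combined gradient = 0.3086 − 0.04193 × 2.73 = 0.1941311 mGal/m
Combined elevation correction = 0.1941311 × 402.0 = 78.0 mGal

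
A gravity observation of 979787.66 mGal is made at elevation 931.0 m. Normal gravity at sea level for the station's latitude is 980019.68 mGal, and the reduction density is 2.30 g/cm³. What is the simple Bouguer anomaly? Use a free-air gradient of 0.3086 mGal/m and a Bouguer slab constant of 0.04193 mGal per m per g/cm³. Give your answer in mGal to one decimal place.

Free-air correction = 0.3086 × 931.0 = 287.31 mGal
Free-air anomaly = 979787.66 − 980019.68 + (287.31) = 55.29 mGal
Bouguer slab correction = 0.04193 × 2.30 × 931.0 = 89.78 mGal
Simple Bouguer anomaly = 55.29 − (89.78) = -34.49 mGal

-34.5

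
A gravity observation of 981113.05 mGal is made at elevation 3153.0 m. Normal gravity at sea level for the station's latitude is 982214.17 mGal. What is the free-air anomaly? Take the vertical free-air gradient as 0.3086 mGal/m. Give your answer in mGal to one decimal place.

-128.1

Free-air correction = 0.3086 × 3153.0 = 973.02 mGal
Free-air anomaly = 981113.05 − 982214.17 + (973.02) = -128.10 mGal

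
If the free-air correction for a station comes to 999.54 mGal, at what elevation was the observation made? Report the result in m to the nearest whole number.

h = 999.54 / 0.3086 = 3238.95 m

3239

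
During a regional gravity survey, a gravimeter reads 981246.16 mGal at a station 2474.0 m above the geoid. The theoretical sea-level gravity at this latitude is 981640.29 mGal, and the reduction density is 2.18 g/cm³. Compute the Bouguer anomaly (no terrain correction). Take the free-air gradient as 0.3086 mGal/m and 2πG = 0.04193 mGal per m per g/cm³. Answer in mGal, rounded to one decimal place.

143.2

Free-air correction = 0.3086 × 2474.0 = 763.48 mGal
Free-air anomaly = 981246.16 − 981640.29 + (763.48) = 369.35 mGal
Bouguer slab correction = 0.04193 × 2.18 × 2474.0 = 226.14 mGal
Simple Bouguer anomaly = 369.35 − (226.14) = 143.21 mGal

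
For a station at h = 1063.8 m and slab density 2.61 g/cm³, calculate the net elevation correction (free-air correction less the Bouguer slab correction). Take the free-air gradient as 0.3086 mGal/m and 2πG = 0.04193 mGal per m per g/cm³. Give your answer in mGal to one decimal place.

Combined gradient = 0.3086 − 0.04193 × 2.61 = 0.1991627 mGal/m
Combined elevation correction = 0.1991627 × 1063.8 = 211.9 mGal

211.9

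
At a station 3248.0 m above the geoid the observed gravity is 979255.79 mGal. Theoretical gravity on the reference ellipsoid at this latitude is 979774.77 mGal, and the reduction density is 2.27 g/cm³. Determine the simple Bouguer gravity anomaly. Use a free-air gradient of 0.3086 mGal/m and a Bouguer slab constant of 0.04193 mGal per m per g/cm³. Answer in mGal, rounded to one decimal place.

Free-air correction = 0.3086 × 3248.0 = 1002.33 mGal
Free-air anomaly = 979255.79 − 979774.77 + (1002.33) = 483.35 mGal
Bouguer slab correction = 0.04193 × 2.27 × 3248.0 = 309.15 mGal
Simple Bouguer anomaly = 483.35 − (309.15) = 174.20 mGal

174.2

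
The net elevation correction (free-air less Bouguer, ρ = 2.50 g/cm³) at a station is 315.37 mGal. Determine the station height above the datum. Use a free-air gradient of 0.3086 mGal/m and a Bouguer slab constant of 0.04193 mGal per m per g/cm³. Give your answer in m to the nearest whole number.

Combined gradient = 0.3086 − 0.04193 × 2.50 = 0.2037750 mGal/m
h = 315.37 / 0.2037750 = 1547.64 m

1548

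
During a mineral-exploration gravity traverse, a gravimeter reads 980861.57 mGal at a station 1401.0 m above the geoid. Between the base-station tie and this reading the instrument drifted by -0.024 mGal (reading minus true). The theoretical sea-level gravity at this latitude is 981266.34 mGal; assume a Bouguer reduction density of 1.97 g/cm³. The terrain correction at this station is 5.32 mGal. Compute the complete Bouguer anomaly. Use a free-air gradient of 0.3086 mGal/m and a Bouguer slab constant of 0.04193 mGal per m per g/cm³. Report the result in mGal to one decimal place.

-82.8

Drift-corrected reading = 980861.57 − (-0.024) = 980861.594 mGal
Free-air correction = 0.3086 × 1401.0 = 432.35 mGal
Free-air anomaly = 980861.594 − 981266.34 + (432.35) = 27.604 mGal
Bouguer slab correction = 0.04193 × 1.97 × 1401.0 = 115.73 mGal
Simple Bouguer anomaly = 27.604 − (115.73) = -88.126 mGal
Complete Bouguer anomaly = -88.126 + 5.32 = -82.806 mGal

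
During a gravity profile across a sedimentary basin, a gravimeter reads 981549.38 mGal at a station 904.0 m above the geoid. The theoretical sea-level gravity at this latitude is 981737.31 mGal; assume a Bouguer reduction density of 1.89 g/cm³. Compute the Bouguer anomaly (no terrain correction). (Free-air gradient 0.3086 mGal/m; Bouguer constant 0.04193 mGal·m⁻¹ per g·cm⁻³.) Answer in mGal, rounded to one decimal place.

19.4

Free-air correction = 0.3086 × 904.0 = 278.97 mGal
Free-air anomaly = 981549.38 − 981737.31 + (278.97) = 91.04 mGal
Bouguer slab correction = 0.04193 × 1.89 × 904.0 = 71.64 mGal
Simple Bouguer anomaly = 91.04 − (71.64) = 19.40 mGal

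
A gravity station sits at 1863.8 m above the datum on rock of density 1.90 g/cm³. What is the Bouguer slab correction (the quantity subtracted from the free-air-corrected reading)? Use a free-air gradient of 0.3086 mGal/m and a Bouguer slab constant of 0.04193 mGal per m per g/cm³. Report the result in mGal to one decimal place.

Bouguer slab correction = 0.04193 × 1.90 × 1863.8 = 148.5 mGal

148.5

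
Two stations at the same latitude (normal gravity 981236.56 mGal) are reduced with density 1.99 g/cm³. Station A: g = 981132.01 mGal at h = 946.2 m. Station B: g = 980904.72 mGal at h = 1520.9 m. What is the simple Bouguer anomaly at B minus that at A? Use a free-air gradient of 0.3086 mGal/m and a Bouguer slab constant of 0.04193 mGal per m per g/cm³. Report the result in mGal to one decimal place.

-97.9

Δg_SB(A) = 981132.01 − 981236.56 + 0.3086×946.2 − 0.04193×1.99×946.2 = 108.50 mGal
Δg_SB(B) = 980904.72 − 981236.56 + 0.3086×1520.9 − 0.04193×1.99×1520.9 = 10.60 mGal
Difference = 10.60 − (108.50) = -97.90 mGal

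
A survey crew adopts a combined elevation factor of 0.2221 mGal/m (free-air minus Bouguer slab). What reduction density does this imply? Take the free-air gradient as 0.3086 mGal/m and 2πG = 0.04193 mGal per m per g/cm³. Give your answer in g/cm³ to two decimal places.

0.2221 = 0.3086 − 0.04193 × ρ
ρ = (0.3086 − 0.2221) / 0.04193 = 2.06 g/cm³

2.06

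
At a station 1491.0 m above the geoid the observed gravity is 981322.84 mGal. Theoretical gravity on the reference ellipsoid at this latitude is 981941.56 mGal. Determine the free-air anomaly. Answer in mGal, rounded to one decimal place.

-158.6

Free-air correction = 0.3086 × 1491.0 = 460.12 mGal
Free-air anomaly = 981322.84 − 981941.56 + (460.12) = -158.60 mGal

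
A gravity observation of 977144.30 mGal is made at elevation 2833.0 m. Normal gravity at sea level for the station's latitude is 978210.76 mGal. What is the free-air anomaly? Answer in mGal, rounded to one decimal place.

Free-air correction = 0.3086 × 2833.0 = 874.26 mGal
Free-air anomaly = 977144.30 − 978210.76 + (874.26) = -192.20 mGal

-192.2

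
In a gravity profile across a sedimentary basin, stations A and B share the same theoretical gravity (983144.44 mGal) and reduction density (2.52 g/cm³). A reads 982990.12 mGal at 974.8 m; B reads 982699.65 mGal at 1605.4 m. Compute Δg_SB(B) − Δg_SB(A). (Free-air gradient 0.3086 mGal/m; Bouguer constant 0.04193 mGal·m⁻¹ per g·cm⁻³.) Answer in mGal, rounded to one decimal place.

-162.5

Δg_SB(A) = 982990.12 − 983144.44 + 0.3086×974.8 − 0.04193×2.52×974.8 = 43.50 mGal
Δg_SB(B) = 982699.65 − 983144.44 + 0.3086×1605.4 − 0.04193×2.52×1605.4 = -119.00 mGal
Difference = -119.00 − (43.50) = -162.50 mGal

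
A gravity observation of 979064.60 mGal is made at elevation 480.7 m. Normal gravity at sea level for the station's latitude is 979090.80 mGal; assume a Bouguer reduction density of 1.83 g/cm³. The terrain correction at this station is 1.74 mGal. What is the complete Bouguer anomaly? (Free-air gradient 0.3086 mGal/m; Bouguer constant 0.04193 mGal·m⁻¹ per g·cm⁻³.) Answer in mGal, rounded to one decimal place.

Free-air correction = 0.3086 × 480.7 = 148.34 mGal
Free-air anomaly = 979064.60 − 979090.80 + (148.34) = 122.14 mGal
Bouguer slab correction = 0.04193 × 1.83 × 480.7 = 36.89 mGal
Simple Bouguer anomaly = 122.14 − (36.89) = 85.25 mGal
Complete Bouguer anomaly = 85.25 + 1.74 = 86.99 mGal

87.0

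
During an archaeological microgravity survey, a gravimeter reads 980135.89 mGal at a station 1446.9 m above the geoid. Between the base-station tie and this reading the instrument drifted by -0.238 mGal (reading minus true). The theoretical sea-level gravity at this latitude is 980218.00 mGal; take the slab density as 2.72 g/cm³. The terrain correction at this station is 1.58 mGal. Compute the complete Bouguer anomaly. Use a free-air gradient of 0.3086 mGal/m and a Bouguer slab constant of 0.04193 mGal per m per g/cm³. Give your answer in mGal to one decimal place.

201.2

Drift-corrected reading = 980135.89 − (-0.238) = 980136.128 mGal
Free-air correction = 0.3086 × 1446.9 = 446.51 mGal
Free-air anomaly = 980136.128 − 980218.00 + (446.51) = 364.638 mGal
Bouguer slab correction = 0.04193 × 2.72 × 1446.9 = 165.02 mGal
Simple Bouguer anomaly = 364.638 − (165.02) = 199.618 mGal
Complete Bouguer anomaly = 199.618 + 1.58 = 201.198 mGal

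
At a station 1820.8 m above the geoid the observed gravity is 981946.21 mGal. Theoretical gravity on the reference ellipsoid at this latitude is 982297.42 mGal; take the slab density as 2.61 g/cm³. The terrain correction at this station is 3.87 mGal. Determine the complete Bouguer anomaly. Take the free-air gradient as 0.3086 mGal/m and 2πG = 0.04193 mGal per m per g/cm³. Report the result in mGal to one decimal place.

15.3

Free-air correction = 0.3086 × 1820.8 = 561.90 mGal
Free-air anomaly = 981946.21 − 982297.42 + (561.90) = 210.69 mGal
Bouguer slab correction = 0.04193 × 2.61 × 1820.8 = 199.26 mGal
Simple Bouguer anomaly = 210.69 − (199.26) = 11.43 mGal
Complete Bouguer anomaly = 11.43 + 3.87 = 15.30 mGal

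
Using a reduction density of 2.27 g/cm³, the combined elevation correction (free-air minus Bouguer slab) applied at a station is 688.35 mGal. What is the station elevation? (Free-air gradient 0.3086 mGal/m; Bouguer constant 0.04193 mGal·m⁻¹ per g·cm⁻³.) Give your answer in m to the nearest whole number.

3225

Combined gradient = 0.3086 − 0.04193 × 2.27 = 0.2134189 mGal/m
h = 688.35 / 0.2134189 = 3225.35 m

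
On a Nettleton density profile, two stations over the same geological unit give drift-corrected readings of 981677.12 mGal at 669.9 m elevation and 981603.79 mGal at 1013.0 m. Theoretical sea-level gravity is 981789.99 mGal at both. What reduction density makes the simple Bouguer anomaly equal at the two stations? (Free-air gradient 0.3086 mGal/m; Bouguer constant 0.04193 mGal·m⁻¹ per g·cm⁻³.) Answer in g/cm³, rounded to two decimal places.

Δg_obs = 981603.79 − 981677.12 = -73.33 mGal over Δh = 1013.0 − 669.9 = 343.1 m
Equal Bouguer anomalies ⇒ Δg_obs + (0.3086 − 0.04193ρ)·Δh = 0
0.3086 − 0.04193ρ = −Δg_obs/Δh = 0.21373
ρ = (0.3086 − 0.21373) / 0.04193 = 2.26 g/cm³

2.26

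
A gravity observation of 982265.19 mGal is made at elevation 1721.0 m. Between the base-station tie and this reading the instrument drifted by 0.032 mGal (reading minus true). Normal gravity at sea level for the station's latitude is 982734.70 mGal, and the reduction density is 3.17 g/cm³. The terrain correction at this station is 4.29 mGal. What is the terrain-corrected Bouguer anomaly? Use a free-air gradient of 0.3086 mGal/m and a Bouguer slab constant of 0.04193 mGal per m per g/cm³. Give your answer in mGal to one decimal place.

-162.9

Drift-corrected reading = 982265.19 − (0.032) = 982265.158 mGal
Free-air correction = 0.3086 × 1721.0 = 531.10 mGal
Free-air anomaly = 982265.158 − 982734.70 + (531.10) = 61.558 mGal
Bouguer slab correction = 0.04193 × 3.17 × 1721.0 = 228.75 mGal
Simple Bouguer anomaly = 61.558 − (228.75) = -167.192 mGal
Complete Bouguer anomaly = -167.192 + 4.29 = -162.902 mGal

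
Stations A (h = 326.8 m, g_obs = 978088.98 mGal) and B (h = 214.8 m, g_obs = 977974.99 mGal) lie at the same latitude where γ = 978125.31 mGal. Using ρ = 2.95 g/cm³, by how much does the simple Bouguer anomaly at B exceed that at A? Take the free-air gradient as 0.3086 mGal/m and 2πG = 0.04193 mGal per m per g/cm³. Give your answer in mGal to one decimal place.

Δg_SB(A) = 978088.98 − 978125.31 + 0.3086×326.8 − 0.04193×2.95×326.8 = 24.10 mGal
Δg_SB(B) = 977974.99 − 978125.31 + 0.3086×214.8 − 0.04193×2.95×214.8 = -110.60 mGal
Difference = -110.60 − (24.10) = -134.70 mGal

-134.7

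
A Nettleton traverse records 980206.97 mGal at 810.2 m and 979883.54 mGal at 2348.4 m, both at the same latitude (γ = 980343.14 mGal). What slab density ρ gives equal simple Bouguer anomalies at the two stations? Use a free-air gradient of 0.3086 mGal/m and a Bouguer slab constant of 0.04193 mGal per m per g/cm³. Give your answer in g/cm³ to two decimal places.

2.35

Δg_obs = 979883.54 − 980206.97 = -323.43 mGal over Δh = 2348.4 − 810.2 = 1538.2 m
Equal Bouguer anomalies ⇒ Δg_obs + (0.3086 − 0.04193ρ)·Δh = 0
0.3086 − 0.04193ρ = −Δg_obs/Δh = 0.21027
ρ = (0.3086 − 0.21027) / 0.04193 = 2.35 g/cm³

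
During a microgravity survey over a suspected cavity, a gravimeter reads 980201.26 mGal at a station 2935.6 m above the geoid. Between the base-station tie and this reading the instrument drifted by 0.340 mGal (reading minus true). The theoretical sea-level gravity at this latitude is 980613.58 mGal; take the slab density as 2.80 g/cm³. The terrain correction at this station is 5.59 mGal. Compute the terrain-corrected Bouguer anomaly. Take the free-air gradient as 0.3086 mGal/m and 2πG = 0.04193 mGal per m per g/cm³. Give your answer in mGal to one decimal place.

154.2

Drift-corrected reading = 980201.26 − (0.340) = 980200.920 mGal
Free-air correction = 0.3086 × 2935.6 = 905.93 mGal
Free-air anomaly = 980200.920 − 980613.58 + (905.93) = 493.270 mGal
Bouguer slab correction = 0.04193 × 2.80 × 2935.6 = 344.65 mGal
Simple Bouguer anomaly = 493.270 − (344.65) = 148.620 mGal
Complete Bouguer anomaly = 148.620 + 5.59 = 154.210 mGal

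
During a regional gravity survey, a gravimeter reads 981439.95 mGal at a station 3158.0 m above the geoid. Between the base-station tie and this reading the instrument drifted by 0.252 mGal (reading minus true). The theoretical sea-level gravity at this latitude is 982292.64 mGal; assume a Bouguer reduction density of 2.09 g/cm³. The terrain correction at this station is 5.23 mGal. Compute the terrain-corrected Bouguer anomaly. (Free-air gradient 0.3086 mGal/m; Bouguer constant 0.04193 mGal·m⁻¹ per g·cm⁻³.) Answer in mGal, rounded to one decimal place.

-149.9

Drift-corrected reading = 981439.95 − (0.252) = 981439.698 mGal
Free-air correction = 0.3086 × 3158.0 = 974.56 mGal
Free-air anomaly = 981439.698 − 982292.64 + (974.56) = 121.618 mGal
Bouguer slab correction = 0.04193 × 2.09 × 3158.0 = 276.75 mGal
Simple Bouguer anomaly = 121.618 − (276.75) = -155.132 mGal
Complete Bouguer anomaly = -155.132 + 5.23 = -149.902 mGal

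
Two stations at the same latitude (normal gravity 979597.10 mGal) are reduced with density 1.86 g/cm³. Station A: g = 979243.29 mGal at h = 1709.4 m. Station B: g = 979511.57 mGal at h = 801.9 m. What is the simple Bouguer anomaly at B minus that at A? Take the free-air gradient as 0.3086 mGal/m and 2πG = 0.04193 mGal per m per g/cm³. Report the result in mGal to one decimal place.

59.0

Δg_SB(A) = 979243.29 − 979597.10 + 0.3086×1709.4 − 0.04193×1.86×1709.4 = 40.40 mGal
Δg_SB(B) = 979511.57 − 979597.10 + 0.3086×801.9 − 0.04193×1.86×801.9 = 99.40 mGal
Difference = 99.40 − (40.40) = 59.00 mGal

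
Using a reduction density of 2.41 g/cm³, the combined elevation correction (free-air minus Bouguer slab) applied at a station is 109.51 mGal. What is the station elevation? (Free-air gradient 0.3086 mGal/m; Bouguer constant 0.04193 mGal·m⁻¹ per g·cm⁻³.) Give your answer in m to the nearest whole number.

Combined gradient = 0.3086 − 0.04193 × 2.41 = 0.2075487 mGal/m
h = 109.51 / 0.2075487 = 527.64 m

528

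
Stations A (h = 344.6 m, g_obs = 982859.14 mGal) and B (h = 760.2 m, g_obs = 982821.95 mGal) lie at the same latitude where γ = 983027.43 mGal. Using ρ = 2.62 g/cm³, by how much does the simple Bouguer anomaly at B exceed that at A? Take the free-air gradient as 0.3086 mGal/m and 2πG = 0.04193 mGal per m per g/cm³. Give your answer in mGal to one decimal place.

45.4

Δg_SB(A) = 982859.14 − 983027.43 + 0.3086×344.6 − 0.04193×2.62×344.6 = -99.80 mGal
Δg_SB(B) = 982821.95 − 983027.43 + 0.3086×760.2 − 0.04193×2.62×760.2 = -54.40 mGal
Difference = -54.40 − (-99.80) = 45.40 mGal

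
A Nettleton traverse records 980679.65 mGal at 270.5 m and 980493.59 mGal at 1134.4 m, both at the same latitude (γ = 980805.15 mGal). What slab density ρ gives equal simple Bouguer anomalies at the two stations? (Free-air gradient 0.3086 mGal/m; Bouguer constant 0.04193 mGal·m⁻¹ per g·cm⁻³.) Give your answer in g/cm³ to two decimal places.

2.22

Δg_obs = 980493.59 − 980679.65 = -186.06 mGal over Δh = 1134.4 − 270.5 = 863.9 m
Equal Bouguer anomalies ⇒ Δg_obs + (0.3086 − 0.04193ρ)·Δh = 0
0.3086 − 0.04193ρ = −Δg_obs/Δh = 0.21537
ρ = (0.3086 − 0.21537) / 0.04193 = 2.22 g/cm³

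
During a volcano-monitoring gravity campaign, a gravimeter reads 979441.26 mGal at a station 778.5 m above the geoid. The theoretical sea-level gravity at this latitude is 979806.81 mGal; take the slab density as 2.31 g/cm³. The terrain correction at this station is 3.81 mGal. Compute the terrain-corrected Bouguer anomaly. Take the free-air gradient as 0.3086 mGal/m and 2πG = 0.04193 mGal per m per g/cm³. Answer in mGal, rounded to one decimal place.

Free-air correction = 0.3086 × 778.5 = 240.25 mGal
Free-air anomaly = 979441.26 − 979806.81 + (240.25) = -125.30 mGal
Bouguer slab correction = 0.04193 × 2.31 × 778.5 = 75.40 mGal
Simple Bouguer anomaly = -125.30 − (75.40) = -200.70 mGal
Complete Bouguer anomaly = -200.70 + 3.81 = -196.89 mGal

-196.9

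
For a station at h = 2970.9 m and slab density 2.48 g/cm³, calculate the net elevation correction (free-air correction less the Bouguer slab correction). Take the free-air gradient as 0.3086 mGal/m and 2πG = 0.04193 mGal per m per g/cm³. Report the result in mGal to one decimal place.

607.9

Combined gradient = 0.3086 − 0.04193 × 2.48 = 0.2046136 mGal/m
Combined elevation correction = 0.2046136 × 2970.9 = 607.9 mGal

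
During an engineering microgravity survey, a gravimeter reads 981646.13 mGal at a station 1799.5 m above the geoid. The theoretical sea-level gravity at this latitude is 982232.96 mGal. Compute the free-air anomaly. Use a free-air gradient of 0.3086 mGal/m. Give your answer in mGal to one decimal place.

Free-air correction = 0.3086 × 1799.5 = 555.33 mGal
Free-air anomaly = 981646.13 − 982232.96 + (555.33) = -31.50 mGal

-31.5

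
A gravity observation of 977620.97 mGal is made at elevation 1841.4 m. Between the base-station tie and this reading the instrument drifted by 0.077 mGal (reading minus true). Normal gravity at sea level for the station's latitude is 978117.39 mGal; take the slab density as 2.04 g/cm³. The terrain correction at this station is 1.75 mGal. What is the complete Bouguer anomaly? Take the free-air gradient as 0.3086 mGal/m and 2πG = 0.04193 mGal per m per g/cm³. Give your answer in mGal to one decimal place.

Drift-corrected reading = 977620.97 − (0.077) = 977620.893 mGal
Free-air correction = 0.3086 × 1841.4 = 568.26 mGal
Free-air anomaly = 977620.893 − 978117.39 + (568.26) = 71.763 mGal
Bouguer slab correction = 0.04193 × 2.04 × 1841.4 = 157.51 mGal
Simple Bouguer anomaly = 71.763 − (157.51) = -85.747 mGal
Complete Bouguer anomaly = -85.747 + 1.75 = -83.997 mGal

-84.0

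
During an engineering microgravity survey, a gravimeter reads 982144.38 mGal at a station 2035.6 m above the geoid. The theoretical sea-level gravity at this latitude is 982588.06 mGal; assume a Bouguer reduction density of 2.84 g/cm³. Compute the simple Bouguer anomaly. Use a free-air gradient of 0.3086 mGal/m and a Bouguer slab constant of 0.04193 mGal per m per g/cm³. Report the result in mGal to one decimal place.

-57.9

Free-air correction = 0.3086 × 2035.6 = 628.19 mGal
Free-air anomaly = 982144.38 − 982588.06 + (628.19) = 184.51 mGal
Bouguer slab correction = 0.04193 × 2.84 × 2035.6 = 242.40 mGal
Simple Bouguer anomaly = 184.51 − (242.40) = -57.89 mGal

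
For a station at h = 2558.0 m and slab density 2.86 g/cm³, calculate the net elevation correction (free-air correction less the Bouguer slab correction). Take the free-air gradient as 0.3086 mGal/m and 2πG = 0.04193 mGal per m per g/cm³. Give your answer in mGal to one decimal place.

482.6

Combined gradient = 0.3086 − 0.04193 × 2.86 = 0.1886802 mGal/m
Combined elevation correction = 0.1886802 × 2558.0 = 482.6 mGal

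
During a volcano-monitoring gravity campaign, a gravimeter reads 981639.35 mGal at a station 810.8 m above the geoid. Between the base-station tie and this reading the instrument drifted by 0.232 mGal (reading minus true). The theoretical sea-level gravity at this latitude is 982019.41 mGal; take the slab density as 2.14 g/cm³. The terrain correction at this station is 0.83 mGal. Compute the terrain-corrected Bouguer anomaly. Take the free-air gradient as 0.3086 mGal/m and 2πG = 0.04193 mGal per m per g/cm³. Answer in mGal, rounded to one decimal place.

-202.0

Drift-corrected reading = 981639.35 − (0.232) = 981639.118 mGal
Free-air correction = 0.3086 × 810.8 = 250.21 mGal
Free-air anomaly = 981639.118 − 982019.41 + (250.21) = -130.082 mGal
Bouguer slab correction = 0.04193 × 2.14 × 810.8 = 72.75 mGal
Simple Bouguer anomaly = -130.082 − (72.75) = -202.832 mGal
Complete Bouguer anomaly = -202.832 + 0.83 = -202.002 mGal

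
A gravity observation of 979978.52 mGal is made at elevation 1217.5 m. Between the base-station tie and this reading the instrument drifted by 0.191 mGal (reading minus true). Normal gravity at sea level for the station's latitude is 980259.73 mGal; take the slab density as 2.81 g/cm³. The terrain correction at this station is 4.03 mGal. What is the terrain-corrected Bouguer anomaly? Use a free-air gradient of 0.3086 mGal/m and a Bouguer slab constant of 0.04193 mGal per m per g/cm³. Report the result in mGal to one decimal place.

Drift-corrected reading = 979978.52 − (0.191) = 979978.329 mGal
Free-air correction = 0.3086 × 1217.5 = 375.72 mGal
Free-air anomaly = 979978.329 − 980259.73 + (375.72) = 94.319 mGal
Bouguer slab correction = 0.04193 × 2.81 × 1217.5 = 143.45 mGal
Simple Bouguer anomaly = 94.319 − (143.45) = -49.131 mGal
Complete Bouguer anomaly = -49.131 + 4.03 = -45.101 mGal

-45.1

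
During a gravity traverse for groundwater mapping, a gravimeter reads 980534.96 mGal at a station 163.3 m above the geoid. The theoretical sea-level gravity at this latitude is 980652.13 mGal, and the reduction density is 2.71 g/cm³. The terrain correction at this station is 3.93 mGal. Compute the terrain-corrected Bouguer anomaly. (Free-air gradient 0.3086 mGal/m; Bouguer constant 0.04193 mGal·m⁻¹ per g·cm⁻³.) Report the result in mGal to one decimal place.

Free-air correction = 0.3086 × 163.3 = 50.39 mGal
Free-air anomaly = 980534.96 − 980652.13 + (50.39) = -66.78 mGal
Bouguer slab correction = 0.04193 × 2.71 × 163.3 = 18.56 mGal
Simple Bouguer anomaly = -66.78 − (18.56) = -85.34 mGal
Complete Bouguer anomaly = -85.34 + 3.93 = -81.41 mGal

-81.4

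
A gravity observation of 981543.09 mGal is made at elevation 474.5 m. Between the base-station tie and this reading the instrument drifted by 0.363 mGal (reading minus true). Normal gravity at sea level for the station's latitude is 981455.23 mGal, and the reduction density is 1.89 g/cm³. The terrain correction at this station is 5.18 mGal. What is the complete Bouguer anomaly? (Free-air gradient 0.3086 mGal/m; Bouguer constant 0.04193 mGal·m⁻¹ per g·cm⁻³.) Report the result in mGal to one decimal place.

201.5

Drift-corrected reading = 981543.09 − (0.363) = 981542.727 mGal
Free-air correction = 0.3086 × 474.5 = 146.43 mGal
Free-air anomaly = 981542.727 − 981455.23 + (146.43) = 233.927 mGal
Bouguer slab correction = 0.04193 × 1.89 × 474.5 = 37.60 mGal
Simple Bouguer anomaly = 233.927 − (37.60) = 196.327 mGal
Complete Bouguer anomaly = 196.327 + 5.18 = 201.507 mGal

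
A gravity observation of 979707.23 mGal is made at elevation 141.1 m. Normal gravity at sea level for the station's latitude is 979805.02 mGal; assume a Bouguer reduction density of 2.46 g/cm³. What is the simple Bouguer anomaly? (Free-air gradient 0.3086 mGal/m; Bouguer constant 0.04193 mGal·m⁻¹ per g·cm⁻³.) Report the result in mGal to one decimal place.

-68.8

Free-air correction = 0.3086 × 141.1 = 43.54 mGal
Free-air anomaly = 979707.23 − 979805.02 + (43.54) = -54.25 mGal
Bouguer slab correction = 0.04193 × 2.46 × 141.1 = 14.55 mGal
Simple Bouguer anomaly = -54.25 − (14.55) = -68.80 mGal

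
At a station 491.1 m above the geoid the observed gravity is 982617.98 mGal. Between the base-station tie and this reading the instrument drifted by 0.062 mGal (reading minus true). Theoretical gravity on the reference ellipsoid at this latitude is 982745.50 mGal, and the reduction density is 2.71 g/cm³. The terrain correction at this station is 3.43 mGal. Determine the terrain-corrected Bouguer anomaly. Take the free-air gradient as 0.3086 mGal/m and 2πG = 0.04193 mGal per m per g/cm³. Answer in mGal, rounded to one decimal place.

-28.4

Drift-corrected reading = 982617.98 − (0.062) = 982617.918 mGal
Free-air correction = 0.3086 × 491.1 = 151.55 mGal
Free-air anomaly = 982617.918 − 982745.50 + (151.55) = 23.968 mGal
Bouguer slab correction = 0.04193 × 2.71 × 491.1 = 55.80 mGal
Simple Bouguer anomaly = 23.968 − (55.80) = -31.832 mGal
Complete Bouguer anomaly = -31.832 + 3.43 = -28.402 mGal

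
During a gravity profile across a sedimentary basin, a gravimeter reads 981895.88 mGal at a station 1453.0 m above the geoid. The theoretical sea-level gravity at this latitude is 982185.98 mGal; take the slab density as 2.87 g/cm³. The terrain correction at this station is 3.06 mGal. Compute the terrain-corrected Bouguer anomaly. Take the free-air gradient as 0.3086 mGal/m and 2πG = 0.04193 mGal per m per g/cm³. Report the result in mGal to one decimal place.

Free-air correction = 0.3086 × 1453.0 = 448.40 mGal
Free-air anomaly = 981895.88 − 982185.98 + (448.40) = 158.30 mGal
Bouguer slab correction = 0.04193 × 2.87 × 1453.0 = 174.85 mGal
Simple Bouguer anomaly = 158.30 − (174.85) = -16.55 mGal
Complete Bouguer anomaly = -16.55 + 3.06 = -13.49 mGal

-13.5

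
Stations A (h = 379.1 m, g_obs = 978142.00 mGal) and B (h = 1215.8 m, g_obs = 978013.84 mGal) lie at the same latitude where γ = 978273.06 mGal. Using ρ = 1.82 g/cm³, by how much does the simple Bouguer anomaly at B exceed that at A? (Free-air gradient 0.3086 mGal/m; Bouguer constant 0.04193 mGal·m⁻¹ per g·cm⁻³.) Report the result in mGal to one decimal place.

Δg_SB(A) = 978142.00 − 978273.06 + 0.3086×379.1 − 0.04193×1.82×379.1 = -43.00 mGal
Δg_SB(B) = 978013.84 − 978273.06 + 0.3086×1215.8 − 0.04193×1.82×1215.8 = 23.20 mGal
Difference = 23.20 − (-43.00) = 66.20 mGal

66.2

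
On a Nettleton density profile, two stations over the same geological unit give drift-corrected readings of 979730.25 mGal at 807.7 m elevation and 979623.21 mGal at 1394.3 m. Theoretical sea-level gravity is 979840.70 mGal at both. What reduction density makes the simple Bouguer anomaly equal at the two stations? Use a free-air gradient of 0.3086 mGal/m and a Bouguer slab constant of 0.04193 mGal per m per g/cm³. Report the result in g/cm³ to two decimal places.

Δg_obs = 979623.21 − 979730.25 = -107.04 mGal over Δh = 1394.3 − 807.7 = 586.6 m
Equal Bouguer anomalies ⇒ Δg_obs + (0.3086 − 0.04193ρ)·Δh = 0
0.3086 − 0.04193ρ = −Δg_obs/Δh = 0.18248
ρ = (0.3086 − 0.18248) / 0.04193 = 3.01 g/cm³

3.01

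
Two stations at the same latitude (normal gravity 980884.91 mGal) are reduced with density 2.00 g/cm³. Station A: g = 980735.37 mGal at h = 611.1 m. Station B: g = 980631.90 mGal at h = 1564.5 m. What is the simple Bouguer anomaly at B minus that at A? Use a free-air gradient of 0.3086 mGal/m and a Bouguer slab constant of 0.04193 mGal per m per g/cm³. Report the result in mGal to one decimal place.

110.8

Δg_SB(A) = 980735.37 − 980884.91 + 0.3086×611.1 − 0.04193×2.00×611.1 = -12.20 mGal
Δg_SB(B) = 980631.90 − 980884.91 + 0.3086×1564.5 − 0.04193×2.00×1564.5 = 98.60 mGal
Difference = 98.60 − (-12.20) = 110.80 mGal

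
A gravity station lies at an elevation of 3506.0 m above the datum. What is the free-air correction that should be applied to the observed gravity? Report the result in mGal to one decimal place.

1082.0

Free-air correction = 0.3086 × 3506.0 = 1082.0 mGal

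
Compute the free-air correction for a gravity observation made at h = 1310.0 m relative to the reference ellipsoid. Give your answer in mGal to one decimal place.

404.3

Free-air correction = 0.3086 × 1310.0 = 404.3 mGal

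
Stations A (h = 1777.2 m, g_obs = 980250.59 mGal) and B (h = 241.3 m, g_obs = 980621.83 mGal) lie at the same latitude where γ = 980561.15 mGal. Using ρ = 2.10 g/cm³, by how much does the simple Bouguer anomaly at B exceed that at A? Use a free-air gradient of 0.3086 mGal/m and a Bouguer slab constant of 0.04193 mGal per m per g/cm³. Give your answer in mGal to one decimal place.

32.5

Δg_SB(A) = 980250.59 − 980561.15 + 0.3086×1777.2 − 0.04193×2.10×1777.2 = 81.40 mGal
Δg_SB(B) = 980621.83 − 980561.15 + 0.3086×241.3 − 0.04193×2.10×241.3 = 113.90 mGal
Difference = 113.90 − (81.40) = 32.50 mGal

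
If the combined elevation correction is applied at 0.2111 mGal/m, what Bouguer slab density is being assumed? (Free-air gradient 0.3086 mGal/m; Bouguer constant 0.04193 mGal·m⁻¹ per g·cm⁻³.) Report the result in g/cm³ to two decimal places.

2.33

0.2111 = 0.3086 − 0.04193 × ρ
ρ = (0.3086 − 0.2111) / 0.04193 = 2.33 g/cm³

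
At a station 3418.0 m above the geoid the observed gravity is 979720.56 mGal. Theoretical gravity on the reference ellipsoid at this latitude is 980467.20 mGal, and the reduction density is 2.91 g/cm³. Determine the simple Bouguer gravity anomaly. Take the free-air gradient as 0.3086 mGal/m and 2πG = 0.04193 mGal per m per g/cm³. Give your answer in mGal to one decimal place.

Free-air correction = 0.3086 × 3418.0 = 1054.79 mGal
Free-air anomaly = 979720.56 − 980467.20 + (1054.79) = 308.15 mGal
Bouguer slab correction = 0.04193 × 2.91 × 3418.0 = 417.05 mGal
Simple Bouguer anomaly = 308.15 − (417.05) = -108.90 mGal

-108.9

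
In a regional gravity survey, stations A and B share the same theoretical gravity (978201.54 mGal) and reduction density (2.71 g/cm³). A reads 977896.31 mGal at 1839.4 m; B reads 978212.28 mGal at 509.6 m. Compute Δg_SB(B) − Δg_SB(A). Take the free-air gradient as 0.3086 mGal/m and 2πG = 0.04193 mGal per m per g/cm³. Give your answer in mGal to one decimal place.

Δg_SB(A) = 977896.31 − 978201.54 + 0.3086×1839.4 − 0.04193×2.71×1839.4 = 53.40 mGal
Δg_SB(B) = 978212.28 − 978201.54 + 0.3086×509.6 − 0.04193×2.71×509.6 = 110.10 mGal
Difference = 110.10 − (53.40) = 56.70 mGal

56.7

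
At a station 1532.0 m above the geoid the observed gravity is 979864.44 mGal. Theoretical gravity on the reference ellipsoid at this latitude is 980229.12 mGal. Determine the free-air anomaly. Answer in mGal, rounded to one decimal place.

Free-air correction = 0.3086 × 1532.0 = 472.78 mGal
Free-air anomaly = 979864.44 − 980229.12 + (472.78) = 108.10 mGal

108.1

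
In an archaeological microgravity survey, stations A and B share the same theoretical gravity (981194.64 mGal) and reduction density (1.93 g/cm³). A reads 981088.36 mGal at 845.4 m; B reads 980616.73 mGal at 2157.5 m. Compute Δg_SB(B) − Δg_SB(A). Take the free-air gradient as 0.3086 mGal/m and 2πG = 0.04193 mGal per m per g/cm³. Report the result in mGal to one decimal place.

Δg_SB(A) = 981088.36 − 981194.64 + 0.3086×845.4 − 0.04193×1.93×845.4 = 86.20 mGal
Δg_SB(B) = 980616.73 − 981194.64 + 0.3086×2157.5 − 0.04193×1.93×2157.5 = -86.70 mGal
Difference = -86.70 − (86.20) = -172.90 mGal

-172.9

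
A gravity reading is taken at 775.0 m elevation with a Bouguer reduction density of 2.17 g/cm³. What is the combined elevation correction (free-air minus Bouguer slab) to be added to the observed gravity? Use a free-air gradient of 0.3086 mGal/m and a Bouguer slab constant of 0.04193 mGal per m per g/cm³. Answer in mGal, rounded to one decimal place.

Combined gradient = 0.3086 − 0.04193 × 2.17 = 0.2176119 mGal/m
Combined elevation correction = 0.2176119 × 775.0 = 168.6 mGal

168.6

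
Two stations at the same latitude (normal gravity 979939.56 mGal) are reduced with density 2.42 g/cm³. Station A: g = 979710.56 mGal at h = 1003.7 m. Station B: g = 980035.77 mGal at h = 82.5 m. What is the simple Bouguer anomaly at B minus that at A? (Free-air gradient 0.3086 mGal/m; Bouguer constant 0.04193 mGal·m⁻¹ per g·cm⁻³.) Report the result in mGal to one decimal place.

Δg_SB(A) = 979710.56 − 979939.56 + 0.3086×1003.7 − 0.04193×2.42×1003.7 = -21.10 mGal
Δg_SB(B) = 980035.77 − 979939.56 + 0.3086×82.5 − 0.04193×2.42×82.5 = 113.30 mGal
Difference = 113.30 − (-21.10) = 134.40 mGal

134.4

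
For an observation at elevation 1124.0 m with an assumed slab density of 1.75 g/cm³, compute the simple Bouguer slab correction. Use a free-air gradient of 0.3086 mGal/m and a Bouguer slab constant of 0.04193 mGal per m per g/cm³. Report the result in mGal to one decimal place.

82.5

Bouguer slab correction = 0.04193 × 1.75 × 1124.0 = 82.5 mGal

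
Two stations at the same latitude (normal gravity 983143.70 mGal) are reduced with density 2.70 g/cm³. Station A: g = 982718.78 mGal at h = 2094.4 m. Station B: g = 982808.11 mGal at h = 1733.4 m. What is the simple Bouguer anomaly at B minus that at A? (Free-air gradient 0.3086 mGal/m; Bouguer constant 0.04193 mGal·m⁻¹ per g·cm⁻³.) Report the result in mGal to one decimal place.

Δg_SB(A) = 982718.78 − 983143.70 + 0.3086×2094.4 − 0.04193×2.70×2094.4 = -15.70 mGal
Δg_SB(B) = 982808.11 − 983143.70 + 0.3086×1733.4 − 0.04193×2.70×1733.4 = 3.10 mGal
Difference = 3.10 − (-15.70) = 18.80 mGal

18.8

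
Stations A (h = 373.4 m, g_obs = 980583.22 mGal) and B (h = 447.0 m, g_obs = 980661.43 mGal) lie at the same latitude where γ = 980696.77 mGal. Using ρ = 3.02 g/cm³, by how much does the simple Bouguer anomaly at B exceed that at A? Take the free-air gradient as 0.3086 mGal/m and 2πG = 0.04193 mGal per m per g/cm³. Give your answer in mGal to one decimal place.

Δg_SB(A) = 980583.22 − 980696.77 + 0.3086×373.4 − 0.04193×3.02×373.4 = -45.60 mGal
Δg_SB(B) = 980661.43 − 980696.77 + 0.3086×447.0 − 0.04193×3.02×447.0 = 46.00 mGal
Difference = 46.00 − (-45.60) = 91.60 mGal

91.6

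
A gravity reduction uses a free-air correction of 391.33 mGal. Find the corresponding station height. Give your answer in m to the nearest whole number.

1268

h = 391.33 / 0.3086 = 1268.08 m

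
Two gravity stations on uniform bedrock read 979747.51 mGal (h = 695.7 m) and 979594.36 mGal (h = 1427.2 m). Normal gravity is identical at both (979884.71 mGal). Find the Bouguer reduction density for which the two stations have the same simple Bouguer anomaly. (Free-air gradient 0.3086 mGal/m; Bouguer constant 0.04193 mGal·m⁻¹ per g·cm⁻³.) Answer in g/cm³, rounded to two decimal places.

Δg_obs = 979594.36 − 979747.51 = -153.15 mGal over Δh = 1427.2 − 695.7 = 731.5 m
Equal Bouguer anomalies ⇒ Δg_obs + (0.3086 − 0.04193ρ)·Δh = 0
0.3086 − 0.04193ρ = −Δg_obs/Δh = 0.20936
ρ = (0.3086 − 0.20936) / 0.04193 = 2.37 g/cm³

2.37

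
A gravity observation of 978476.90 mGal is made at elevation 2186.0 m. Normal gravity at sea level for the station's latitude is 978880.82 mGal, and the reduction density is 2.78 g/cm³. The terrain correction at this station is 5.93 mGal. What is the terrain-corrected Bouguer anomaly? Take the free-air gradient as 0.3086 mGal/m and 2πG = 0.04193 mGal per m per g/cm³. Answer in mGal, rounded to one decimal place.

Free-air correction = 0.3086 × 2186.0 = 674.60 mGal
Free-air anomaly = 978476.90 − 978880.82 + (674.60) = 270.68 mGal
Bouguer slab correction = 0.04193 × 2.78 × 2186.0 = 254.81 mGal
Simple Bouguer anomaly = 270.68 − (254.81) = 15.87 mGal
Complete Bouguer anomaly = 15.87 + 5.93 = 21.80 mGal

21.8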